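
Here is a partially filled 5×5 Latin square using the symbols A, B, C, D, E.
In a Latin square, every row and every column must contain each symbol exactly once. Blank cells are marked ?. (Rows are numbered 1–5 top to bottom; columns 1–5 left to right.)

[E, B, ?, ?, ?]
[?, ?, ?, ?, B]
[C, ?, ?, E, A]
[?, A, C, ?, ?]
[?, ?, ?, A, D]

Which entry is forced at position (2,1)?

A

Row 1, column 5: row 1 has {B, E} and column 5 has {A, B, D}, leaving only C.
Row 1, column 4: row 1 has {B, C, E} and column 4 has {A, E}, leaving only D.
Row 1, column 3: row 1 has {B, C, D, E} and column 3 has {C}, leaving only A.
Row 2, column 4: row 2 has {B} and column 4 has {A, D, E}, leaving only C.
Row 3, column 2: row 3 has {A, C, E} and column 2 has {A, B}, leaving only D.
Row 2, column 2: row 2 has {B, C} and column 2 has {A, B, D}, leaving only E.
Row 2, column 3: row 2 has {B, C, E} and column 3 has {A, C}, leaving only D.
Row 2 already has {B, C, D, E} and column 1 already has {C, E}, so row 2, column 1 must be A.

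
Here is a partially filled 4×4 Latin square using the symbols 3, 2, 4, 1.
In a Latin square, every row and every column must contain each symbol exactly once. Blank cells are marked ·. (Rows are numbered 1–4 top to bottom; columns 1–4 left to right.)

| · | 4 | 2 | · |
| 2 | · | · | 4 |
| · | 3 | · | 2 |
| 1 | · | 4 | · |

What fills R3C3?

1

Row 3 already has {3, 2} and column 3 already has {2, 4}, so row 3, column 3 must be 1.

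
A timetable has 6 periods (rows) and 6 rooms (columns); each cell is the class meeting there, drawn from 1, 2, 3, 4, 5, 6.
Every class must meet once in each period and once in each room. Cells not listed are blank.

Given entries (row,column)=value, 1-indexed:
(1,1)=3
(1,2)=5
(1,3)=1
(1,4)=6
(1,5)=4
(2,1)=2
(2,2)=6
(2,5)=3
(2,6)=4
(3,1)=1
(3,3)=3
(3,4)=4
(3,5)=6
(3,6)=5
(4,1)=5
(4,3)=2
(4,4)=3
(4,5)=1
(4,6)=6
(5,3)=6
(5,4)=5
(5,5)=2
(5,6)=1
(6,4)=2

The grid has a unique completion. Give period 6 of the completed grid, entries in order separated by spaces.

Period 6, room 5: period 6 has {2} and room 5 has {1, 2, 3, 4, 6}, leaving only 5.
Period 6, room 3: period 6 has {2, 5} and room 3 has {1, 2, 3, 6}, leaving only 4.
Period 6, room 1: period 6 has {2, 4, 5} and room 1 has {1, 2, 3, 5}, leaving only 6.
Period 6, room 6: period 6 has {2, 4, 5, 6} and room 6 has {1, 4, 5, 6}, leaving only 3.
Period 6, room 2: period 6 has {2, 3, 4, 5, 6} and room 2 has {5, 6}, leaving only 1.
So period 6 reads: 6 1 4 2 5 3.

6 1 4 2 5 3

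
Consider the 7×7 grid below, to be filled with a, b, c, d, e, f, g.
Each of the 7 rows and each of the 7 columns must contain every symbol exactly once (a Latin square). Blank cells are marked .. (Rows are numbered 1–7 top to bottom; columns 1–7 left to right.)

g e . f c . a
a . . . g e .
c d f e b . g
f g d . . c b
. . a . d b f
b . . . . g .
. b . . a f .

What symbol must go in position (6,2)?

Row 1, column 3: row 1 has {a, c, e, f, g} and column 3 has {a, d, f}, leaving only b.
Row 1, column 6: row 1 has {a, b, c, e, f, g} and column 6 has {b, c, e, f, g}, leaving only d.
Row 2, column 3: row 2 has {a, e, g} and column 3 has {a, b, d, f}, leaving only c.
Row 2, column 2: row 2 has {a, c, e, g} and column 2 has {b, d, e, g}, leaving only f.
Row 2, column 7: row 2 has {a, c, e, f, g} and column 7 has {a, b, f, g}, leaving only d.
Row 2, column 4: row 2 has {a, c, d, e, f, g} and column 4 has {e, f}, leaving only b.
Row 3, column 6: row 3 has {b, c, d, e, f, g} and column 6 has {b, c, d, e, f, g}, leaving only a.
Row 4, column 4: row 4 has {b, c, d, f, g} and column 4 has {b, e, f}, leaving only a.
Row 4, column 5: row 4 has {a, b, c, d, f, g} and column 5 has {a, b, c, d, g}, leaving only e.
Row 5, column 1: row 5 has {a, b, d, f} and column 1 has {a, b, c, f, g}, leaving only e.
Row 5, column 2: row 5 has {a, b, d, e, f} and column 2 has {b, d, e, f, g}, leaving only c.
Row 6 already has {b, g} and column 2 already has {b, c, d, e, f, g}, so row 6, column 2 must be a.

a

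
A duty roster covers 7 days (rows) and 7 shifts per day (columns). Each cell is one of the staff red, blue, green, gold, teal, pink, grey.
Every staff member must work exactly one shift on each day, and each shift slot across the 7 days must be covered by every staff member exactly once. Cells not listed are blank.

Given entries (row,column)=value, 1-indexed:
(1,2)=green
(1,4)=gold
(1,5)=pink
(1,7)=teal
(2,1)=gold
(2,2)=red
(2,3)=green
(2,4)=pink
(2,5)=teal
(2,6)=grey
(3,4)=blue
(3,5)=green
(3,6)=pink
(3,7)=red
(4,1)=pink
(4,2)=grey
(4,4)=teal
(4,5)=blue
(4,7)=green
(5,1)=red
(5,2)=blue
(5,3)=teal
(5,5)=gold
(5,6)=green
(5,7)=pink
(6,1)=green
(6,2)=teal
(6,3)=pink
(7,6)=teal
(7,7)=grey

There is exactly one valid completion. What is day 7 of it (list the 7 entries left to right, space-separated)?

Day 7, shift 1: day 7 has {teal, grey} and shift 1 has {red, green, gold, pink}, leaving only blue.
Day 7, shift 5: day 7 has {blue, teal, grey} and shift 5 has {blue, green, gold, teal, pink}, leaving only red.
Day 7, shift 3: day 7 has {red, blue, teal, grey} and shift 3 has {green, teal, pink}, leaving only gold.
Day 7, shift 2: day 7 has {red, blue, gold, teal, grey} and shift 2 has {red, blue, green, teal, grey}, leaving only pink.
Day 7, shift 4: day 7 has {red, blue, gold, teal, pink, grey} and shift 4 has {blue, gold, teal, pink}, leaving only green.
So day 7 reads: blue pink gold green red teal grey.

blue pink gold green red teal grey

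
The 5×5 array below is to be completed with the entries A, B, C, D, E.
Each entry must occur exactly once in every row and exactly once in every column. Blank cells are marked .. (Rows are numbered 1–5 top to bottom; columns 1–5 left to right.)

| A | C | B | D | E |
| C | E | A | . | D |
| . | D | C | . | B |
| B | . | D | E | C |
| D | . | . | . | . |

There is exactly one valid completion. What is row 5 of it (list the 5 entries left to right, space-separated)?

Row 5, column 3: row 5 has {D} and column 3 has {A, B, C, D}, leaving only E.
Row 5, column 5: row 5 has {D, E} and column 5 has {B, C, D, E}, leaving only A.
Row 5, column 2: row 5 has {A, D, E} and column 2 has {C, D, E}, leaving only B.
Row 5, column 4: row 5 has {A, B, D, E} and column 4 has {D, E}, leaving only C.
So row 5 reads: D B E C A.

D B E C A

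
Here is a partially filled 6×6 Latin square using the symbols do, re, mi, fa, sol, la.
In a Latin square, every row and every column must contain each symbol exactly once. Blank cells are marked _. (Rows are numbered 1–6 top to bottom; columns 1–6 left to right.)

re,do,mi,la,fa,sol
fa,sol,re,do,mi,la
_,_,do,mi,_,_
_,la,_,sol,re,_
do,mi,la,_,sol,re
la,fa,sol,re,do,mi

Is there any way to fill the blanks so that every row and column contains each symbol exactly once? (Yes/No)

Yes

No row or column among the givens repeats a symbol, and propagating forced cells runs into no contradiction.
One valid completion exists (for instance, re do mi la fa sol / fa sol re do mi la / sol re do mi la fa / mi la fa sol re do / do mi la fa sol re / la fa sol re do mi).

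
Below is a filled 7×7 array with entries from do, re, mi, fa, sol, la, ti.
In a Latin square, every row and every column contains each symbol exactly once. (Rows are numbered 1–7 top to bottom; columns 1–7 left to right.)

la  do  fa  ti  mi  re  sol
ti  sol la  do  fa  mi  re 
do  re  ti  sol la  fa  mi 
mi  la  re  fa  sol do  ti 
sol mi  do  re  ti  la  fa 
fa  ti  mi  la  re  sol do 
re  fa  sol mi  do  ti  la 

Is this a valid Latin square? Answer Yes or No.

Yes

Each row is a permutation of the 7 symbols, and so is each column.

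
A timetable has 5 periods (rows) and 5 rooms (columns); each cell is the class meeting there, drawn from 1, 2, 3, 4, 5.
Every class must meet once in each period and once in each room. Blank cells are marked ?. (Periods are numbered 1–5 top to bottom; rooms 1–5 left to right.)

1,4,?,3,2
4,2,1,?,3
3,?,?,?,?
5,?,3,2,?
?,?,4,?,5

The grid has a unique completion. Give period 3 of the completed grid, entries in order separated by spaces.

Period 1, room 3: period 1 has {1, 2, 3, 4} and room 3 has {1, 3, 4}, leaving only 5.
Period 3, room 3: period 3 has {3} and room 3 has {1, 3, 4, 5}, leaving only 2.
Period 2, room 4: period 2 has {1, 2, 3, 4} and room 4 has {2, 3}, leaving only 5.
Period 4, room 2: period 4 has {2, 3, 5} and room 2 has {2, 4}, leaving only 1.
Period 3, room 2: period 3 has {2, 3} and room 2 has {1, 2, 4}, leaving only 5.
Period 4, room 5: period 4 has {1, 2, 3, 5} and room 5 has {2, 3, 5}, leaving only 4.
Period 3, room 5: period 3 has {2, 3, 5} and room 5 has {2, 3, 4, 5}, leaving only 1.
Period 3, room 4: period 3 has {1, 2, 3, 5} and room 4 has {2, 3, 5}, leaving only 4.
So period 3 reads: 3 5 2 4 1.

3 5 2 4 1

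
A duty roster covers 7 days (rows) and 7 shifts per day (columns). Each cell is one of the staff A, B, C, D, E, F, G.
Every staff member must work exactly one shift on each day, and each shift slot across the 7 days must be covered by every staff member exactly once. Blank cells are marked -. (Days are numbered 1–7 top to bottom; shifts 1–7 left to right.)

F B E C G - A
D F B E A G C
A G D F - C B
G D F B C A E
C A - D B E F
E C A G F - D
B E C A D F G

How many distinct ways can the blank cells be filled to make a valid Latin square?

Day 1, shift 6: eliminating its day and shift leaves {D}.
Day 3, shift 5: eliminating its day and shift leaves {E}.
Day 5, shift 3: eliminating its day and shift leaves {G}.
Day 6, shift 6: eliminating its day and shift leaves {B}.
Only one assignment across all blanks avoids any day or shift repeat, giving 1 completion.

1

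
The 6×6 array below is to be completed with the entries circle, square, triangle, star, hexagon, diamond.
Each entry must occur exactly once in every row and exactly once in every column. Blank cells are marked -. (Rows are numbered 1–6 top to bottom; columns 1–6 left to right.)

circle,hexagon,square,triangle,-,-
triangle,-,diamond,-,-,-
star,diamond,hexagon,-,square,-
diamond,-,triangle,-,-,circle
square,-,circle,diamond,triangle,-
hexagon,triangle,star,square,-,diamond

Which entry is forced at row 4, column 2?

square

Row 1, column 6: row 1 has {circle, square, triangle, hexagon} and column 6 has {circle, diamond}, leaving only star.
Row 1, column 5: row 1 has {circle, square, triangle, star, hexagon} and column 5 has {square, triangle}, leaving only diamond.
Row 3, column 4: row 3 has {square, star, hexagon, diamond} and column 4 has {square, triangle, diamond}, leaving only circle.
Row 3, column 6: row 3 has {circle, square, star, hexagon, diamond} and column 6 has {circle, star, diamond}, leaving only triangle.
Row 5, column 2: row 5 has {circle, square, triangle, diamond} and column 2 has {triangle, hexagon, diamond}, leaving only star.
Row 4 already has {circle, triangle, diamond} and column 2 already has {triangle, star, hexagon, diamond}, so row 4, column 2 must be square.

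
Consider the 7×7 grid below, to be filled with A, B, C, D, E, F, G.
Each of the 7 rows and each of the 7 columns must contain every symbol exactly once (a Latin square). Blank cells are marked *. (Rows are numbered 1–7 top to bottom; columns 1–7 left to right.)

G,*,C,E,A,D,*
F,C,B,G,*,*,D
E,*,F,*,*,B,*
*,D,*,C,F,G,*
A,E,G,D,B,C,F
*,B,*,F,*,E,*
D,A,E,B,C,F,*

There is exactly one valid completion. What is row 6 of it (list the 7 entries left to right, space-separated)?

C B D F G E A

Row 6, column 1: row 6 has {B, E, F} and column 1 has {A, D, E, F, G}, leaving only C.
Row 1, column 2: row 1 has {A, C, D, E, G} and column 2 has {A, B, C, D, E}, leaving only F.
Row 1, column 7: row 1 has {A, C, D, E, F, G} and column 7 has {D, F}, leaving only B.
Row 2, column 5: row 2 has {B, C, D, F, G} and column 5 has {A, B, C, F}, leaving only E.
Row 2, column 6: row 2 has {B, C, D, E, F, G} and column 6 has {B, C, D, E, F, G}, leaving only A.
Row 3, column 2: row 3 has {B, E, F} and column 2 has {A, B, C, D, E, F}, leaving only G.
Row 3, column 4: row 3 has {B, E, F, G} and column 4 has {B, C, D, E, F, G}, leaving only A.
Row 3, column 5: row 3 has {A, B, E, F, G} and column 5 has {A, B, C, E, F}, leaving only D.
Row 6, column 5: row 6 has {B, C, E, F} and column 5 has {A, B, C, D, E, F}, leaving only G.
Row 6, column 7: row 6 has {B, C, E, F, G} and column 7 has {B, D, F}, leaving only A.
Row 6, column 3: row 6 has {A, B, C, E, F, G} and column 3 has {B, C, E, F, G}, leaving only D.
So row 6 reads: C B D F G E A.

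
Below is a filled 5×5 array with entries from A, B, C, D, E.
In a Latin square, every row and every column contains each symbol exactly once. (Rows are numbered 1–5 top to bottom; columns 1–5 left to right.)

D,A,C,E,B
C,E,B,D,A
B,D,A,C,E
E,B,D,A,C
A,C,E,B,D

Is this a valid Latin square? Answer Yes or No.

Each row is a permutation of the 5 symbols, and so is each column.

Yes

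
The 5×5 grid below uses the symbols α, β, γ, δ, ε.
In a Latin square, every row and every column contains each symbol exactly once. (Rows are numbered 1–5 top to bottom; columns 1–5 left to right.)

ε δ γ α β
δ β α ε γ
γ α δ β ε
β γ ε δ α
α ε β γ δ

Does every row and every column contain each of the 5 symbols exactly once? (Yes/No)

Each row is a permutation of the 5 symbols, and so is each column.

Yes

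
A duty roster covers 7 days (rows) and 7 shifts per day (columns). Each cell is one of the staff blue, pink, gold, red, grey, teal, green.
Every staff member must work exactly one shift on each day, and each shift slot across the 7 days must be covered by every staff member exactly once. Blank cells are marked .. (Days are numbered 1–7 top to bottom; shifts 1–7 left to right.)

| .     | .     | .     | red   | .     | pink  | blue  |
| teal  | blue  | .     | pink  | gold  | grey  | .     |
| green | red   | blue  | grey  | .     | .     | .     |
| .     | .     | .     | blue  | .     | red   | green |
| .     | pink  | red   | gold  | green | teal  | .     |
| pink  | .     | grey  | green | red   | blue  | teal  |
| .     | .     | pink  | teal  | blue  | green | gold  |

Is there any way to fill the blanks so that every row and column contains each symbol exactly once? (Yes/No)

Yes

No day or shift among the givens repeats a symbol, and propagating forced cells runs into no contradiction.
One valid completion exists (for instance, gold green teal red grey pink blue / teal blue green pink gold grey red / green red blue grey teal gold pink / grey teal gold blue pink red green / blue pink red gold green teal grey / pink gold grey green red blue teal / red grey pink teal blue green gold).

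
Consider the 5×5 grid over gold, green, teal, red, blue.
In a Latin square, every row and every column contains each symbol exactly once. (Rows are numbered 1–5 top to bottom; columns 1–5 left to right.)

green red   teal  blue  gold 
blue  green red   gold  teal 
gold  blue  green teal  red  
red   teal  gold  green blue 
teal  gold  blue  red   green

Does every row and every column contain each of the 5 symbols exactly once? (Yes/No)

Yes

Each row is a permutation of the 5 symbols, and so is each column.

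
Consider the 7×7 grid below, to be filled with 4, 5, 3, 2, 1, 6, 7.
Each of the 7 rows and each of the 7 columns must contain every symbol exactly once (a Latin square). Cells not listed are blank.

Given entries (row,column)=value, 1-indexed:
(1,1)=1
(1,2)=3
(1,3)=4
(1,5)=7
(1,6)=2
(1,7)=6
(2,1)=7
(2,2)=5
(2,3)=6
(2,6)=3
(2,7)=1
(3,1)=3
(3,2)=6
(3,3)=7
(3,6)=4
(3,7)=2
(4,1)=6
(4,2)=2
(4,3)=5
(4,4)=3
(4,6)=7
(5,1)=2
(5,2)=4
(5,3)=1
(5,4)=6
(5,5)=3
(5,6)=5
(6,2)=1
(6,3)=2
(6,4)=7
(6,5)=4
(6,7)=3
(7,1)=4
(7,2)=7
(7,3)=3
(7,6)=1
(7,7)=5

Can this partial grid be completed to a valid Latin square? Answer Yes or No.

No row or column among the givens repeats a symbol, and propagating forced cells runs into no contradiction.
One valid completion exists (for instance, 1 3 4 5 7 2 6 / 7 5 6 4 2 3 1 / 3 6 7 1 5 4 2 / 6 2 5 3 1 7 4 / 2 4 1 6 3 5 7 / 5 1 2 7 4 6 3 / 4 7 3 2 6 1 5).

Yes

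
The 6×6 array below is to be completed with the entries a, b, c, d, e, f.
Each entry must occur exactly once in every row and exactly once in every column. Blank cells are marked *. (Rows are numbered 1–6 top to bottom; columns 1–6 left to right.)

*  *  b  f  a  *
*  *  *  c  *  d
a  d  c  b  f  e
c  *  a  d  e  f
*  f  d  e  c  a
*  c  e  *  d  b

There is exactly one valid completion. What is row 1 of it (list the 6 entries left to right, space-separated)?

Row 1, column 2: row 1 has {a, b, f} and column 2 has {c, d, f}, leaving only e.
Row 1, column 1: row 1 has {a, b, e, f} and column 1 has {a, c}, leaving only d.
Row 1, column 6: row 1 has {a, b, d, e, f} and column 6 has {a, b, d, e, f}, leaving only c.
So row 1 reads: d e b f a c.

d e b f a c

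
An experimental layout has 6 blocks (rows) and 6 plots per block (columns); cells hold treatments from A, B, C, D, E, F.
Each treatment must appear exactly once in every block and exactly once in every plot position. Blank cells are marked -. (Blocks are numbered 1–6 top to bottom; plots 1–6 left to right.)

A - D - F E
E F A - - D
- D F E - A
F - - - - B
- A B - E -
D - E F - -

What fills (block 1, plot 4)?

B

Block 4, plot 3: block 4 has {B, F} and plot 3 has {A, B, D, E, F}, leaving only C.
Block 4, plot 2: block 4 has {B, C, F} and plot 2 has {A, D, F}, leaving only E.
Block 5, plot 1: block 5 has {A, B, E} and plot 1 has {A, D, E, F}, leaving only C.
Block 3, plot 1: block 3 has {A, D, E, F} and plot 1 has {A, C, D, E, F}, leaving only B.
Block 3, plot 5: block 3 has {A, B, D, E, F} and plot 5 has {E, F}, leaving only C.
Block 2, plot 5: block 2 has {A, D, E, F} and plot 5 has {C, E, F}, leaving only B.
Block 2, plot 4: block 2 has {A, B, D, E, F} and plot 4 has {E, F}, leaving only C.
Block 1 already has {A, D, E, F} and plot 4 already has {C, E, F}, so block 1, plot 4 must be B.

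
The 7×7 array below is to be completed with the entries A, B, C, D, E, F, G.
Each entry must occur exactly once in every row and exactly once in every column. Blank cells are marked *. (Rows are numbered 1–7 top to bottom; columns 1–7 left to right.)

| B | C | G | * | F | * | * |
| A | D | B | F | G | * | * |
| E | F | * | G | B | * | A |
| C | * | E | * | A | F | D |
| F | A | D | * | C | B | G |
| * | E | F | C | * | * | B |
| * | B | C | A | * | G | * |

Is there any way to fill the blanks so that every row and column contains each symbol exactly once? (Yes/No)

Row 3, column 3: row 3 together with column 3 already contain {A, B, C, D, E, F, G} — every symbol — so nothing can go there. The grid has no valid completion.

No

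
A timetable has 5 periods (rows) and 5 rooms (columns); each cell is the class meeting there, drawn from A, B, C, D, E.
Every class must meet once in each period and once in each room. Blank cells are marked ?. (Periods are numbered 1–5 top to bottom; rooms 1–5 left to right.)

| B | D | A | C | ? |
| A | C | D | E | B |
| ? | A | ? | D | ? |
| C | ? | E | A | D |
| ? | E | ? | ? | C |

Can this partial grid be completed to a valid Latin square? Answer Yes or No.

Period 1, room 5: period 1 has {A, B, C, D} and room 5 has {B, C, D}, so it must be E.
Now period 3, room 5: period 3 together with room 5 already contain {A, B, C, D, E} — every symbol — so nothing can go there. The grid has no valid completion.

No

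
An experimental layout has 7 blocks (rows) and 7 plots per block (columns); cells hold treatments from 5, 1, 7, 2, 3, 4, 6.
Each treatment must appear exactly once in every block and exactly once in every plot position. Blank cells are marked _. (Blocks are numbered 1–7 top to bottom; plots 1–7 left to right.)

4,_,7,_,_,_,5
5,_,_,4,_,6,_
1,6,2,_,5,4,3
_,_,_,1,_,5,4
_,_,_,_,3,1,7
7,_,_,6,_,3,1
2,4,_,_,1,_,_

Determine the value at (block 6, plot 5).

Block 1, plot 6: block 1 has {5, 7, 4} and plot 6 has {5, 1, 3, 4, 6}, leaving only 2.
Block 1, plot 4: block 1 has {5, 7, 2, 4} and plot 4 has {1, 4, 6}, leaving only 3.
Block 1, plot 2: block 1 has {5, 7, 2, 3, 4} and plot 2 has {4, 6}, leaving only 1.
Block 1, plot 5: block 1 has {5, 1, 7, 2, 3, 4} and plot 5 has {5, 1, 3}, leaving only 6.
Block 2, plot 7: block 2 has {5, 4, 6} and plot 7 has {5, 1, 7, 3, 4}, leaving only 2.
Block 2, plot 5: block 2 has {5, 2, 4, 6} and plot 5 has {5, 1, 3, 6}, leaving only 7.
Block 2, plot 2: block 2 has {5, 7, 2, 4, 6} and plot 2 has {1, 4, 6}, leaving only 3.
Block 2, plot 3: block 2 has {5, 7, 2, 3, 4, 6} and plot 3 has {7, 2}, leaving only 1.
Block 3, plot 4: block 3 has {5, 1, 2, 3, 4, 6} and plot 4 has {1, 3, 4, 6}, leaving only 7.
Block 4, plot 5: block 4 has {5, 1, 4} and plot 5 has {5, 1, 7, 3, 6}, leaving only 2.
Block 6 already has {1, 7, 3, 6} and plot 5 already has {5, 1, 7, 2, 3, 6}, so block 6, plot 5 must be 4.

4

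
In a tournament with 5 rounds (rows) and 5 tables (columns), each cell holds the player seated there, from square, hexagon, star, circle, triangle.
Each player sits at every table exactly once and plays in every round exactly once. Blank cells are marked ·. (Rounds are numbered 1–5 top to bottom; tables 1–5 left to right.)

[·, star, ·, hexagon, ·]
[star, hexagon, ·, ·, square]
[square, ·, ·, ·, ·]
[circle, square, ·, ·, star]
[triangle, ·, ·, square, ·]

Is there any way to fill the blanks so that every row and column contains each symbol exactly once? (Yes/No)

Round 1, table 1: round 1 together with table 1 already contain {square, hexagon, star, circle, triangle} — every symbol — so nothing can go there. The grid has no valid completion.

No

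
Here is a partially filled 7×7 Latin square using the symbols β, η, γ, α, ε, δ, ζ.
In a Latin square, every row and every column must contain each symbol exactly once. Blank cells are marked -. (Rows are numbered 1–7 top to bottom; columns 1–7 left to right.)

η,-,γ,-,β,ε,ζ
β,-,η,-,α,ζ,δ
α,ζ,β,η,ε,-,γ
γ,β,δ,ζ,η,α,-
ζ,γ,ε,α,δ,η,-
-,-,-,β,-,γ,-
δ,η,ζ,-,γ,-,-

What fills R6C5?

ζ

Row 6 already has {β, γ} and column 5 already has {β, η, γ, α, ε, δ}, so row 6, column 5 must be ζ.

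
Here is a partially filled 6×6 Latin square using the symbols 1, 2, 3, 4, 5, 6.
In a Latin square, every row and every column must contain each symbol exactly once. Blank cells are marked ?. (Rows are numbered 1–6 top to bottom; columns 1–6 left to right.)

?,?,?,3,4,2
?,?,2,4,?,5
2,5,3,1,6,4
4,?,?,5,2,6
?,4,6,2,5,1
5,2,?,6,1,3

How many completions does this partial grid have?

Row 1, column 1: eliminating its row and column leaves {1, 6}.
Row 1, column 2: eliminating its row and column leaves {1, 6}.
Row 1, column 3: eliminating its row and column leaves {1, 5}.
Row 2, column 1: eliminating its row and column leaves {1, 3, 6}.
Row 2, column 2: eliminating its row and column leaves {1, 3, 6}.
Row 2, column 5: eliminating its row and column leaves {3}.
Row 4, column 2: eliminating its row and column leaves {1, 3}.
Row 4, column 3: eliminating its row and column leaves {1}.
Row 5, column 1: eliminating its row and column leaves {3}.
Row 6, column 3: eliminating its row and column leaves {4}.
Enumerating the assignments across these blanks that avoid any row or column repeat gives 2 completions.

2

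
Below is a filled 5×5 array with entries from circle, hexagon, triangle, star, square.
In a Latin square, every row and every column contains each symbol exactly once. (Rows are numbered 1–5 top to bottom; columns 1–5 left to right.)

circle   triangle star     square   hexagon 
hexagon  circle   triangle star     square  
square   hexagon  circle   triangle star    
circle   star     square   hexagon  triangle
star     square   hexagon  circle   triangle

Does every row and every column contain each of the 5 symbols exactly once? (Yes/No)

Every row is a permutation, but column 1 contains circle twice (at rows 1 and 4).

No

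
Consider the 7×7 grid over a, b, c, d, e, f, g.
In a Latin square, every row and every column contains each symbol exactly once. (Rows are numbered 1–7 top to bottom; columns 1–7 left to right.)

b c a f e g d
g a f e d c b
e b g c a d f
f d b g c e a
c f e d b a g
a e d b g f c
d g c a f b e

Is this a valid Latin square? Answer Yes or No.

Each row is a permutation of the 7 symbols, and so is each column.

Yes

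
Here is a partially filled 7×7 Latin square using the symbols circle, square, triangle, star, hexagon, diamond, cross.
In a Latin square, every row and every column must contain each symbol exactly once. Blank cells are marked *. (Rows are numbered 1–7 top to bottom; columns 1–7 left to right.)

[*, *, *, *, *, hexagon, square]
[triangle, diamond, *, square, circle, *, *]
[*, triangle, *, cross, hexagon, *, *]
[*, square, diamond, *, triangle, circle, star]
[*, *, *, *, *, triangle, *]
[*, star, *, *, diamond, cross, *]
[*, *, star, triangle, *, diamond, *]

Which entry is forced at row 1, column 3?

triangle

Row 2, column 6: row 2 has {circle, square, triangle, diamond} and column 6 has {circle, triangle, hexagon, diamond, cross}, leaving only star.
Row 3, column 6: row 3 has {triangle, hexagon, cross} and column 6 has {circle, triangle, star, hexagon, diamond, cross}, leaving only square.
Row 3, column 3: row 3 has {square, triangle, hexagon, cross} and column 3 has {star, diamond}, leaving only circle.
Row 3, column 7: row 3 has {circle, square, triangle, hexagon, cross} and column 7 has {square, star}, leaving only diamond.
Row 3, column 1: row 3 has {circle, square, triangle, hexagon, diamond, cross} and column 1 has {triangle}, leaving only star.
Row 4, column 4: row 4 has {circle, square, triangle, star, diamond} and column 4 has {square, triangle, cross}, leaving only hexagon.
Row 4, column 1: row 4 has {circle, square, triangle, star, hexagon, diamond} and column 1 has {triangle, star}, leaving only cross.
Row 6, column 4: row 6 has {star, diamond, cross} and column 4 has {square, triangle, hexagon, cross}, leaving only circle.
Row 1, column 3 is narrowed to {triangle, cross}.
If it were cross, then row 1, column 5 would be left with no valid symbol.
So row 1, column 3 must be triangle.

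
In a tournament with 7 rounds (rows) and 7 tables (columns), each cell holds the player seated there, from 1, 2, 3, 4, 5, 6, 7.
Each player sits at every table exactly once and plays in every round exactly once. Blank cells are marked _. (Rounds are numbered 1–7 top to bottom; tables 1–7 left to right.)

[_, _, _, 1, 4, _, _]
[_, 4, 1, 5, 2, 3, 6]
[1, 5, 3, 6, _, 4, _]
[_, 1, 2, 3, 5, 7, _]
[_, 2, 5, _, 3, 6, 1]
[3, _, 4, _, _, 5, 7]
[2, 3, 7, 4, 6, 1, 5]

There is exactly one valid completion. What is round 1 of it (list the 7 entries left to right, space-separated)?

5 7 6 1 4 2 3

Round 1, table 3: round 1 has {1, 4} and table 3 has {1, 2, 3, 4, 5, 7}, leaving only 6.
Round 1, table 2: round 1 has {1, 4, 6} and table 2 has {1, 2, 3, 4, 5}, leaving only 7.
Round 1, table 1: round 1 has {1, 4, 6, 7} and table 1 has {1, 2, 3}, leaving only 5.
Round 1, table 6: round 1 has {1, 4, 5, 6, 7} and table 6 has {1, 3, 4, 5, 6, 7}, leaving only 2.
Round 1, table 7: round 1 has {1, 2, 4, 5, 6, 7} and table 7 has {1, 5, 6, 7}, leaving only 3.
So round 1 reads: 5 7 6 1 4 2 3.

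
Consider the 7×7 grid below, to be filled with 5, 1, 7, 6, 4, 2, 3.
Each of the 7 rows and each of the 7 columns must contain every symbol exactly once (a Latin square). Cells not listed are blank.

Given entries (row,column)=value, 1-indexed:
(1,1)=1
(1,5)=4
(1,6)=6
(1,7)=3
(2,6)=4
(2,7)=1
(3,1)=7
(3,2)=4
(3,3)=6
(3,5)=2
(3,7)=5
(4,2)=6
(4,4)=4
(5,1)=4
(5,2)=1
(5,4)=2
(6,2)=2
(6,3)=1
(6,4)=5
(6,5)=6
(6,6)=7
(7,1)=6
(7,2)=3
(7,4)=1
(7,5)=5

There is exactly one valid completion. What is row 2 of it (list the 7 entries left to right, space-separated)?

2 7 5 6 3 4 1

Row 1, column 4: row 1 has {1, 6, 4, 3} and column 4 has {5, 1, 4, 2}, leaving only 7.
Row 1, column 2: row 1 has {1, 7, 6, 4, 3} and column 2 has {1, 6, 4, 2, 3}, leaving only 5.
Row 2, column 2: row 2 has {1, 4} and column 2 has {5, 1, 6, 4, 2, 3}, leaving only 7.
Row 2, column 5: row 2 has {1, 7, 4} and column 5 has {5, 6, 4, 2}, leaving only 3.
Row 2, column 4: row 2 has {1, 7, 4, 3} and column 4 has {5, 1, 7, 4, 2}, leaving only 6.
Row 1, column 3: row 1 has {5, 1, 7, 6, 4, 3} and column 3 has {1, 6}, leaving only 2.
Row 2, column 3: row 2 has {1, 7, 6, 4, 3} and column 3 has {1, 6, 2}, leaving only 5.
Row 2, column 1: row 2 has {5, 1, 7, 6, 4, 3} and column 1 has {1, 7, 6, 4}, leaving only 2.
So row 2 reads: 2 7 5 6 3 4 1.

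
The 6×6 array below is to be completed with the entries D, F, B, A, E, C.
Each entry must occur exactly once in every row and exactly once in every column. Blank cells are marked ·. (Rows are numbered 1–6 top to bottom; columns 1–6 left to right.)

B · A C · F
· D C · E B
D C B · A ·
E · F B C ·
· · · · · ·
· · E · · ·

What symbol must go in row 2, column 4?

A

Row 1, column 2: row 1 has {F, B, A, C} and column 2 has {D, C}, leaving only E.
Row 1, column 5: row 1 has {F, B, A, E, C} and column 5 has {A, E, C}, leaving only D.
Row 3, column 6: row 3 has {D, B, A, C} and column 6 has {F, B}, leaving only E.
Row 3, column 4: row 3 has {D, B, A, E, C} and column 4 has {B, C}, leaving only F.
Row 2 already has {D, B, E, C} and column 4 already has {F, B, C}, so row 2, column 4 must be A.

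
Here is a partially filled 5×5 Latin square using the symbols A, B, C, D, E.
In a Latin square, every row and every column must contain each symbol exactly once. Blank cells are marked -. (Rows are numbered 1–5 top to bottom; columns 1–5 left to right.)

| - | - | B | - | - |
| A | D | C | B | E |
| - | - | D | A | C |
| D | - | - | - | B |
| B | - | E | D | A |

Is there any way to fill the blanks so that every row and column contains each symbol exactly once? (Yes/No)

Yes

No row or column among the givens repeats a symbol, and propagating forced cells runs into no contradiction.
One valid completion exists (for instance, C A B E D / A D C B E / E B D A C / D E A C B / B C E D A).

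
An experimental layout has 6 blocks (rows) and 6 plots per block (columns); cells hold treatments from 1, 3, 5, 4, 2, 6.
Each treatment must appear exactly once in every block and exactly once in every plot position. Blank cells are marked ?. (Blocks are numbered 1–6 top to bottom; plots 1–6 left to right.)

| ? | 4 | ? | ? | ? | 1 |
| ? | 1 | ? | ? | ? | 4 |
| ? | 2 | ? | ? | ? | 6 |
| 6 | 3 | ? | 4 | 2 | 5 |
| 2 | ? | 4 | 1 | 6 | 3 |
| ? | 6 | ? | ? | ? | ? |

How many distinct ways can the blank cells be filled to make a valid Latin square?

16

Block 1, plot 1: eliminating its block and plot leaves {3, 5}.
Block 1, plot 3: eliminating its block and plot leaves {3, 5, 2, 6}.
Block 1, plot 4: eliminating its block and plot leaves {3, 5, 2, 6}.
Block 1, plot 5: eliminating its block and plot leaves {3, 5}.
Block 2, plot 1: eliminating its block and plot leaves {3, 5}.
Block 2, plot 3: eliminating its block and plot leaves {3, 5, 2, 6}.
Block 2, plot 4: eliminating its block and plot leaves {3, 5, 2, 6}.
Block 2, plot 5: eliminating its block and plot leaves {3, 5}.
Block 3, plot 1: eliminating its block and plot leaves {1, 3, 5, 4}.
Block 3, plot 3: eliminating its block and plot leaves {1, 3, 5}.
Block 3, plot 4: eliminating its block and plot leaves {3, 5}.
Block 3, plot 5: eliminating its block and plot leaves {1, 3, 5, 4}.
Block 4, plot 3: eliminating its block and plot leaves {1}.
Block 5, plot 2: eliminating its block and plot leaves {5}.
Block 6, plot 1: eliminating its block and plot leaves {1, 3, 5, 4}.
Block 6, plot 3: eliminating its block and plot leaves {1, 3, 5, 2}.
Block 6, plot 4: eliminating its block and plot leaves {3, 5, 2}.
Block 6, plot 5: eliminating its block and plot leaves {1, 3, 5, 4}.
Block 6, plot 6: eliminating its block and plot leaves {2}.
Enumerating the assignments across these blanks that avoid any block or plot repeat gives 16 completions.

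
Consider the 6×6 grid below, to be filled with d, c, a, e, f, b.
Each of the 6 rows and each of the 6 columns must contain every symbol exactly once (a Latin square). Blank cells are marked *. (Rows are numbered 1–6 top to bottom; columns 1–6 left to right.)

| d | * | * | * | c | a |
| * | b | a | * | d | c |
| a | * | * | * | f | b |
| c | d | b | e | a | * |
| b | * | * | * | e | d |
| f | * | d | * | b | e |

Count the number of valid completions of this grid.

3

Row 1, column 2: eliminating its row and column leaves {e, f}.
Row 1, column 3: eliminating its row and column leaves {e, f}.
Row 1, column 4: eliminating its row and column leaves {f, b}.
Row 2, column 1: eliminating its row and column leaves {e}.
Row 2, column 4: eliminating its row and column leaves {f}.
Row 3, column 2: eliminating its row and column leaves {c, e}.
Row 3, column 3: eliminating its row and column leaves {c, e}.
Row 3, column 4: eliminating its row and column leaves {d, c}.
Row 4, column 6: eliminating its row and column leaves {f}.
Row 5, column 2: eliminating its row and column leaves {c, a, f}.
Row 5, column 3: eliminating its row and column leaves {c, f}.
Row 5, column 4: eliminating its row and column leaves {c, a, f}.
Row 6, column 2: eliminating its row and column leaves {c, a}.
Row 6, column 4: eliminating its row and column leaves {c, a}.
Enumerating the assignments across these blanks that avoid any row or column repeat gives 3 completions.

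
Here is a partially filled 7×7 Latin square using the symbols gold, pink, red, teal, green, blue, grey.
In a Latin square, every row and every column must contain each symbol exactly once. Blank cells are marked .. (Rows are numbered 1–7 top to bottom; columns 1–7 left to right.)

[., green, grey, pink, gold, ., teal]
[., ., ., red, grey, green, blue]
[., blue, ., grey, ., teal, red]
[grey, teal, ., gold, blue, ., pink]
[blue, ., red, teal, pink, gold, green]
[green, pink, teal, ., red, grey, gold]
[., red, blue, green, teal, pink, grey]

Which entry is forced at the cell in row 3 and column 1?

Row 1, column 1: row 1 has {gold, pink, teal, green, grey} and column 1 has {green, blue, grey}, leaving only red.
Row 1, column 6: row 1 has {gold, pink, red, teal, green, grey} and column 6 has {gold, pink, teal, green, grey}, leaving only blue.
Row 2, column 2: row 2 has {red, green, blue, grey} and column 2 has {pink, red, teal, green, blue}, leaving only gold.
Row 2, column 3: row 2 has {gold, red, green, blue, grey} and column 3 has {red, teal, blue, grey}, leaving only pink.
Row 2, column 1: row 2 has {gold, pink, red, green, blue, grey} and column 1 has {red, green, blue, grey}, leaving only teal.
Row 3, column 5: row 3 has {red, teal, blue, grey} and column 5 has {gold, pink, red, teal, blue, grey}, leaving only green.
Row 3, column 3: row 3 has {red, teal, green, blue, grey} and column 3 has {pink, red, teal, blue, grey}, leaving only gold.
Row 3 already has {gold, red, teal, green, blue, grey} and column 1 already has {red, teal, green, blue, grey}, so row 3, column 1 must be pink.

pink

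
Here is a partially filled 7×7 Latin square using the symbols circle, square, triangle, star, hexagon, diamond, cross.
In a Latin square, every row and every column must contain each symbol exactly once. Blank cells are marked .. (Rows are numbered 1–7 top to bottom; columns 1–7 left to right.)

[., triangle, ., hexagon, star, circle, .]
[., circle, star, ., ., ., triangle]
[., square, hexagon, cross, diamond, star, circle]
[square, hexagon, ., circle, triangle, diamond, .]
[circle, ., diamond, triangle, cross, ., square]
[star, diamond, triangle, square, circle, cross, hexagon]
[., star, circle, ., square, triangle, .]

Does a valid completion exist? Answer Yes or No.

No

Row 5, column 2: row 5 together with column 2 already contain {circle, square, triangle, star, hexagon, diamond, cross} — every symbol — so nothing can go there. The grid has no valid completion.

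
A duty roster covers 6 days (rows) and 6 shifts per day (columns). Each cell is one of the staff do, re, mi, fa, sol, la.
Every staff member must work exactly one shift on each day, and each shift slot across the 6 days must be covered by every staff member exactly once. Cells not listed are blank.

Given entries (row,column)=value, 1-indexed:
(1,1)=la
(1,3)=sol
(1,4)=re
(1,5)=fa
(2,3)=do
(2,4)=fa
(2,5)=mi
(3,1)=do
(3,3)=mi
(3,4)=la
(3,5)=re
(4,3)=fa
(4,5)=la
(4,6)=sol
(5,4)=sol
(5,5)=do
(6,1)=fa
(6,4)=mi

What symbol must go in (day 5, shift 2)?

fa

Day 3, shift 6: day 3 has {do, re, mi, la} and shift 6 has {sol}, leaving only fa.
Day 3, shift 2: day 3 has {do, re, mi, fa, la} and shift 2 has {}, leaving only sol.
Day 4, shift 4: day 4 has {fa, sol, la} and shift 4 has {re, mi, fa, sol, la}, leaving only do.
Day 6, shift 5: day 6 has {mi, fa} and shift 5 has {do, re, mi, fa, la}, leaving only sol.
Day 5, shift 2 is narrowed to {re, mi, fa, la}.
If it were re, then day 6, shift 2 would be left with no valid symbol.
If it were mi, then day 6, shift 2 would be left with no valid symbol.
If it were la, then day 6, shift 2 would be left with no valid symbol.
So day 5, shift 2 must be fa.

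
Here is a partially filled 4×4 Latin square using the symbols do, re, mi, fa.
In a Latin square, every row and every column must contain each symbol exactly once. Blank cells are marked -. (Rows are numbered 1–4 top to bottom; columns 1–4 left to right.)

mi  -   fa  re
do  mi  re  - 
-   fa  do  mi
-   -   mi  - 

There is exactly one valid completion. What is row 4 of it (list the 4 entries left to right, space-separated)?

Row 1, column 2: row 1 has {re, mi, fa} and column 2 has {mi, fa}, leaving only do.
Row 4, column 2: row 4 has {mi} and column 2 has {do, mi, fa}, leaving only re.
Row 4, column 1: row 4 has {re, mi} and column 1 has {do, mi}, leaving only fa.
Row 4, column 4: row 4 has {re, mi, fa} and column 4 has {re, mi}, leaving only do.
So row 4 reads: fa re mi do.

fa re mi do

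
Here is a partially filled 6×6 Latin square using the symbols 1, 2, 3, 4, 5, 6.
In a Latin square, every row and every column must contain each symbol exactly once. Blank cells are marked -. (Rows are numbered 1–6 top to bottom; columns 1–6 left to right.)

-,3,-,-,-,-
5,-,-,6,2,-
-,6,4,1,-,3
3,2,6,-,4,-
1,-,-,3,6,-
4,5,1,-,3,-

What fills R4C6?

Row 2, column 3: row 2 has {2, 5, 6} and column 3 has {1, 4, 6}, leaving only 3.
Row 3, column 1: row 3 has {1, 3, 4, 6} and column 1 has {1, 3, 4, 5}, leaving only 2.
Row 1, column 1: row 1 has {3} and column 1 has {1, 2, 3, 4, 5}, leaving only 6.
Row 3, column 5: row 3 has {1, 2, 3, 4, 6} and column 5 has {2, 3, 4, 6}, leaving only 5.
Row 1, column 5: row 1 has {3, 6} and column 5 has {2, 3, 4, 5, 6}, leaving only 1.
Row 4, column 4: row 4 has {2, 3, 4, 6} and column 4 has {1, 3, 6}, leaving only 5.
Row 4 already has {2, 3, 4, 5, 6} and column 6 already has {3}, so row 4, column 6 must be 1.

1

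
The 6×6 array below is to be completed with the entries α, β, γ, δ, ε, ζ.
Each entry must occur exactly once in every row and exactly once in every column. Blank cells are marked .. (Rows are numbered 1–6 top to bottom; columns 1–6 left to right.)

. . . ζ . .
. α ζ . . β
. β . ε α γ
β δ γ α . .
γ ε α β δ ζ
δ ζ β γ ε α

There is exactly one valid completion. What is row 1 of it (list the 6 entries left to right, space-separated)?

Row 1, column 2: row 1 has {ζ} and column 2 has {α, β, δ, ε, ζ}, leaving only γ.
Row 1, column 5: row 1 has {γ, ζ} and column 5 has {α, δ, ε}, leaving only β.
Row 2, column 1: row 2 has {α, β, ζ} and column 1 has {β, γ, δ}, leaving only ε.
Row 1, column 1: row 1 has {β, γ, ζ} and column 1 has {β, γ, δ, ε}, leaving only α.
Row 2, column 4: row 2 has {α, β, ε, ζ} and column 4 has {α, β, γ, ε, ζ}, leaving only δ.
Row 2, column 5: row 2 has {α, β, δ, ε, ζ} and column 5 has {α, β, δ, ε}, leaving only γ.
Row 3, column 1: row 3 has {α, β, γ, ε} and column 1 has {α, β, γ, δ, ε}, leaving only ζ.
Row 3, column 3: row 3 has {α, β, γ, ε, ζ} and column 3 has {α, β, γ, ζ}, leaving only δ.
Row 1, column 3: row 1 has {α, β, γ, ζ} and column 3 has {α, β, γ, δ, ζ}, leaving only ε.
Row 1, column 6: row 1 has {α, β, γ, ε, ζ} and column 6 has {α, β, γ, ζ}, leaving only δ.
So row 1 reads: α γ ε ζ β δ.

α γ ε ζ β δ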